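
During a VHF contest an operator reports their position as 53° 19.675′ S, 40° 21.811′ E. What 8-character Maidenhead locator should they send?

LD06eq31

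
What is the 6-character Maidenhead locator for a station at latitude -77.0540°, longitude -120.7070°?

Shift to the Maidenhead origin (180°W, 90°S): lon 59.2930, lat 12.9460.
Field: 59.2930/20 → 2 → C, 12.9460/10 → 1 → B; chars CB.
Square: 19.2930/2 → 9, 2.9460/1 → 2; chars 92.
Subsquare: 1.2930/0.0833333 → 15 → p, 0.9460/0.0416667 → 22 → w; chars pw.

CB92pw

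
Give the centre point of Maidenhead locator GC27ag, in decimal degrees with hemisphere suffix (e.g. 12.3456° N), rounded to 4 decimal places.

62.7292° S, 55.9583° W

Field G=6, C=2: +6·20° lon, +2·10° lat → SW at lon -60°, lat -70°.
Square 2, 7: +2·2° lon, +7·1° lat → SW at lon -56°, lat -63°.
Subsquare a=0, g=6: +0·0.0833333° lon, +6·0.0416667° lat → SW at lon -56°, lat -62.75°.
Cell spans 0.0833333° lon × 0.0416667° lat. Centre is SW corner plus half of each.
latitude 62.7292° S, longitude 55.9583° W.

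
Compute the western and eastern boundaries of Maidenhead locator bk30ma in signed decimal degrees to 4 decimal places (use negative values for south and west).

-153.0000, -152.9167

Field B=1, K=10: +1·20° lon, +10·10° lat → SW at lon -160°, lat 10°.
Square 3, 0: +3·2° lon, +0·1° lat → SW at lon -154°, lat 10°.
Subsquare m=12, a=0: +12·0.0833333° lon, +0·0.0416667° lat → SW at lon -153°, lat 10°.
Cell spans 0.0833333° lon × 0.0416667° lat.
west -153.0000, east -152.9167.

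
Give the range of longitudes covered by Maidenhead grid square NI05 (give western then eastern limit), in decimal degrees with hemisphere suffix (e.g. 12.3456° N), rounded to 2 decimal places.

Field N=13, I=8: +13·20° lon, +8·10° lat → SW at lon 80°, lat -10°.
Square 0, 5: +0·2° lon, +5·1° lat → SW at lon 80°, lat -5°.
Cell spans 2° lon × 1° lat.
west 80.00° E, east 82.00° E.

80.00° E, 82.00° E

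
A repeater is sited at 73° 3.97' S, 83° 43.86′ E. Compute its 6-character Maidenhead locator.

NB16uw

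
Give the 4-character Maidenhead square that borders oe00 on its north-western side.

NE91

Longitude square 0; −1 → -1, wraps to 9, carry into field.
Longitude field O = 14; −1 → 13 = N.
Latitude square 0; +1 → 1.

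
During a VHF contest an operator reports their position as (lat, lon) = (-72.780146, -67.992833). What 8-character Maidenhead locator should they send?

FB67af02

Shift to the Maidenhead origin (180°W, 90°S): lon 112.00717, lat 17.21985.
Field (20°×10°, letters A–R): lon ⌊112.00717/20⌋ = 5 → F; lat ⌊17.21985/10⌋ = 1 → B.
Square (2°×1°, digits 0–9): lon ⌊12.00717/2⌋ = 6; lat ⌊7.21985/1⌋ = 7.
Subsquare (5′×2.5′, letters a–x): lon ⌊0.00717/0.0833333⌋ = 0 → a; lat ⌊0.21985/0.0416667⌋ = 5 → f.
Extended square (30″×15″, digits 0–9): lon ⌊0.00717/0.00833333⌋ = 0; lat ⌊0.01152/0.00416667⌋ = 2.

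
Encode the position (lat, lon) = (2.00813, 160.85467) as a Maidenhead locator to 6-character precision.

RJ02ka

Offset from 180°W / 90°S: lon 340.8547°, lat 92.0081°.
Field: lon ⌊340.8547/20⌋ = 17 → R; lat ⌊92.0081/10⌋ = 9 → J.
Square: lon ⌊0.8547/2⌋ = 0; lat ⌊2.0081/1⌋ = 2.
Subsquare: lon ⌊0.8547/0.0833333⌋ = 10 → k; lat ⌊0.0081/0.0416667⌋ = 0 → a.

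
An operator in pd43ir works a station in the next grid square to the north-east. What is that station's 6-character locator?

PD43js

Longitude subsquare i = 8; +1 → 9 = j.
Latitude subsquare r = 17; +1 → 18 = s.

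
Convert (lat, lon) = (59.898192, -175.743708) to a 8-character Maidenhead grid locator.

Add 180° to longitude and 90° to latitude: 4.25629, 149.89819.
Field: lon ⌊4.25629/20⌋ = 0 → A; lat ⌊149.89819/10⌋ = 14 → O.
Square: lon ⌊4.25629/2⌋ = 2; lat ⌊9.89819/1⌋ = 9.
Subsquare: lon ⌊0.25629/0.0833333⌋ = 3 → d; lat ⌊0.89819/0.0416667⌋ = 21 → v.
Extended square: lon ⌊0.00629/0.00833333⌋ = 0; lat ⌊0.02319/0.00416667⌋ = 5.

AO29dv05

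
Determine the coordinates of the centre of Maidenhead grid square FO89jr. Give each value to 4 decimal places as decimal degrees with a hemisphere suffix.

59.7292° N, 63.2083° W

Field F=5, O=14: +5·20° lon, +14·10° lat → SW at lon -80°, lat 50°.
Square 8, 9: +8·2° lon, +9·1° lat → SW at lon -64°, lat 59°.
Subsquare j=9, r=17: +9·0.0833333° lon, +17·0.0416667° lat → SW at lon -63.25°, lat 59.7083°.
Cell spans 0.0833333° lon × 0.0416667° lat. Centre is SW corner plus half of each.
latitude 59.7292° N, longitude 63.2083° W.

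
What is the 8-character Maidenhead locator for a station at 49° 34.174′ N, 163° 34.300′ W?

Shift to the Maidenhead origin (180°W, 90°S): lon 16.42833, lat 139.56957.
Field: 16.42833/20 → 0 → A, 139.56957/10 → 13 → N; chars AN.
Square: 16.42833/2 → 8, 9.56957/1 → 9; chars 89.
Subsquare: 0.42833/0.0833333 → 5 → f, 0.56957/0.0416667 → 13 → n; chars fn.
Extended square: 0.01167/0.00833333 → 1, 0.02790/0.00416667 → 6; chars 16.

AN89fn16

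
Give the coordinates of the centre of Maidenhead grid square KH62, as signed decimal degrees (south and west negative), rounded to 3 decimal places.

-17.500, 33.000

Field K=10, H=7: +10·20° lon, +7·10° lat → SW at lon 20°, lat -20°.
Square 6, 2: +6·2° lon, +2·1° lat → SW at lon 32°, lat -18°.
Cell spans 2° lon × 1° lat. Centre is SW corner plus half of each.
latitude -17.500, longitude 33.000.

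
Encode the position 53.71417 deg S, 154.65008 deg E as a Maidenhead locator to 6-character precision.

QD76hg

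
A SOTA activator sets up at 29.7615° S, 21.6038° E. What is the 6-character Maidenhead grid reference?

Add 180° to longitude and 90° to latitude: 201.6038, 60.2385.
Field: 201.6038/20 → 10 → K, 60.2385/10 → 6 → G; chars KG.
Square: 1.6038/2 → 0, 0.2385/1 → 0; chars 00.
Subsquare: 1.6038/0.0833333 → 19 → t, 0.2385/0.0416667 → 5 → f; chars tf.

KG00tf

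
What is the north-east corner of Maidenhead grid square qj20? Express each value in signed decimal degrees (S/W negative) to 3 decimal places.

Field Q=16, J=9: +16·20° lon, +9·10° lat → SW at lon 140°, lat 0°.
Square 2, 0: +2·2° lon, +0·1° lat → SW at lon 144°, lat 0°.
Cell spans 2° lon × 1° lat. NE corner is SW corner plus one full cell.
latitude 1.000, longitude 146.000.

1.000, 146.000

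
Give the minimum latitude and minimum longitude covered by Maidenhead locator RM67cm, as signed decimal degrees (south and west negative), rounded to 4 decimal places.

37.5000, 172.1667

Field R=17, M=12: +17·20° lon, +12·10° lat → SW at lon 160°, lat 30°.
Square 6, 7: +6·2° lon, +7·1° lat → SW at lon 172°, lat 37°.
Subsquare c=2, m=12: +2·0.0833333° lon, +12·0.0416667° lat → SW at lon 172.167°, lat 37.5°.
latitude 37.5000, longitude 172.1667.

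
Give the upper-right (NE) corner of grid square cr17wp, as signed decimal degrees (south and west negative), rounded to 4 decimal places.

87.6667, -136.0833

Field C=2, R=17: +2·20° lon, +17·10° lat → SW at lon -140°, lat 80°.
Square 1, 7: +1·2° lon, +7·1° lat → SW at lon -138°, lat 87°.
Subsquare w=22, p=15: +22·0.0833333° lon, +15·0.0416667° lat → SW at lon -136.167°, lat 87.625°.
Cell spans 0.0833333° lon × 0.0416667° lat. NE corner is SW corner plus one full cell.
latitude 87.6667, longitude -136.0833.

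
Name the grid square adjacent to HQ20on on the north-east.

Longitude subsquare o = 14; +1 → 15 = p.
Latitude subsquare n = 13; +1 → 14 = o.

HQ20po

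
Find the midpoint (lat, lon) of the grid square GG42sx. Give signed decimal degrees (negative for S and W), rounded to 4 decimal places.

-27.0208, -50.4583

Field G=6, G=6: +6·20° lon, +6·10° lat → SW at lon -60°, lat -30°.
Square 4, 2: +4·2° lon, +2·1° lat → SW at lon -52°, lat -28°.
Subsquare s=18, x=23: +18·0.0833333° lon, +23·0.0416667° lat → SW at lon -50.5°, lat -27.0417°.
Cell spans 0.0833333° lon × 0.0416667° lat. Centre is SW corner plus half of each.
latitude -27.0208, longitude -50.4583.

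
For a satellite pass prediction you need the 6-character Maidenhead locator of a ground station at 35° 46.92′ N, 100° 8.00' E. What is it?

OM05bs

Add 180° to longitude and 90° to latitude: 280.1333, 125.7820.
Field (20°×10°, letters A–R): 280.1333/20 → 14 → O, 125.7820/10 → 12 → M; chars OM.
Square (2°×1°, digits 0–9): 0.1333/2 → 0, 5.7820/1 → 5; chars 05.
Subsquare (5′×2.5′, letters a–x): 0.1333/0.0833333 → 1 → b, 0.7820/0.0416667 → 18 → s; chars bs.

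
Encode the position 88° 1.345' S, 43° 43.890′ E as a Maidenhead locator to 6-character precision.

LA11ux

Offset from 180°W / 90°S: lon 223.7315°, lat 1.9776°.
Field: 223.7315/20 → 11 → L, 1.9776/10 → 0 → A; chars LA.
Square: 3.7315/2 → 1, 1.9776/1 → 1; chars 11.
Subsquare: 1.7315/0.0833333 → 20 → u, 0.9776/0.0416667 → 23 → x; chars ux.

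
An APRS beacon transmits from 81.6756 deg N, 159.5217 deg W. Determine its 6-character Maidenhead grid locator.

BR01fq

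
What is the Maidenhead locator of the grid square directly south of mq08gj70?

Latitude extended square 0; −1 → -1, wraps to 9, carry into subsquare.
Latitude subsquare j = 9; −1 → 8 = i.
The longitude characters are unchanged.

MQ08gi79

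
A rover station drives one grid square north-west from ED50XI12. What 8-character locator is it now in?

ED50xi03

Longitude extended square 1; −1 → 0.
Latitude extended square 2; +1 → 3.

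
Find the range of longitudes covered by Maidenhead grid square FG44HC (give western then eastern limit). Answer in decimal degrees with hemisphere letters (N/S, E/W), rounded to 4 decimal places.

Field F=5, G=6: +5·20° lon, +6·10° lat → SW at lon -80°, lat -30°.
Square 4, 4: +4·2° lon, +4·1° lat → SW at lon -72°, lat -26°.
Subsquare h=7, c=2: +7·0.0833333° lon, +2·0.0416667° lat → SW at lon -71.4167°, lat -25.9167°.
Cell spans 0.0833333° lon × 0.0416667° lat.
west 71.4167° W, east 71.3333° W.

71.4167° W, 71.3333° W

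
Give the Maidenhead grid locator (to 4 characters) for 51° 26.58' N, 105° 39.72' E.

OO21

Offset from 180°W / 90°S: lon 285.66°, lat 141.44°.
Field (20°×10°, letters A–R): lon ⌊285.66/20⌋ = 14 → O; lat ⌊141.44/10⌋ = 14 → O.
Square (2°×1°, digits 0–9): lon ⌊5.66/2⌋ = 2; lat ⌊1.44/1⌋ = 1.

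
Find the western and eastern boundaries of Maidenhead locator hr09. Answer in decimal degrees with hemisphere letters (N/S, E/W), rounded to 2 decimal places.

Field H=7, R=17: +7·20° lon, +17·10° lat → SW at lon -40°, lat 80°.
Square 0, 9: +0·2° lon, +9·1° lat → SW at lon -40°, lat 89°.
Cell spans 2° lon × 1° lat.
west 40.00° W, east 38.00° W.

40.00° W, 38.00° W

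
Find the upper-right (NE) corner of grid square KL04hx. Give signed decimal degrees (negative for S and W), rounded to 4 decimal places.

Field K=10, L=11: +10·20° lon, +11·10° lat → SW at lon 20°, lat 20°.
Square 0, 4: +0·2° lon, +4·1° lat → SW at lon 20°, lat 24°.
Subsquare h=7, x=23: +7·0.0833333° lon, +23·0.0416667° lat → SW at lon 20.5833°, lat 24.9583°.
Cell spans 0.0833333° lon × 0.0416667° lat. NE corner is SW corner plus one full cell.
latitude 25.0000, longitude 20.6667.

25.0000, 20.6667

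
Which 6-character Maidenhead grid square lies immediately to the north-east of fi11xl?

FI21am

Longitude subsquare x = 23; +1 → 24, wraps to 0 = a, carry into square.
Longitude square 1; +1 → 2.
Latitude subsquare l = 11; +1 → 12 = m.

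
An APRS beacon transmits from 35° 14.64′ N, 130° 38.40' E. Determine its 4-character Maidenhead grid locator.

Add 180° to longitude and 90° to latitude: 310.64, 125.24.
Field: 310.64/20 → 15 → P, 125.24/10 → 12 → M; chars PM.
Square: 10.64/2 → 5, 5.24/1 → 5; chars 55.

PM55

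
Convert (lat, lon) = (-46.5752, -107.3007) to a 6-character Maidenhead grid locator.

DE63ik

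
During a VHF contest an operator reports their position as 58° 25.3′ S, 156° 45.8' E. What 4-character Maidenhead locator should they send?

QD81

Shift to the Maidenhead origin (180°W, 90°S): lon 336.76, lat 31.58.
Field: lon ⌊336.76/20⌋ = 16 → Q; lat ⌊31.58/10⌋ = 3 → D.
Square: lon ⌊16.76/2⌋ = 8; lat ⌊1.58/1⌋ = 1.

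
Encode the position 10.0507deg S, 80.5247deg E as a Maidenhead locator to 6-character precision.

Shift to the Maidenhead origin (180°W, 90°S): lon 260.5247, lat 79.9493.
Field (20°×10°, letters A–R): 260.5247/20 → 13 → N, 79.9493/10 → 7 → H; chars NH.
Square (2°×1°, digits 0–9): 0.5247/2 → 0, 9.9493/1 → 9; chars 09.
Subsquare (5′×2.5′, letters a–x): 0.5247/0.0833333 → 6 → g, 0.9493/0.0416667 → 22 → w; chars gw.

NH09gw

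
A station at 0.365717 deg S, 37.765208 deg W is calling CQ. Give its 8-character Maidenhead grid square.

Offset from 180°W / 90°S: lon 142.23479°, lat 89.63428°.
Field (20°×10°, letters A–R): lon ⌊142.23479/20⌋ = 7 → H; lat ⌊89.63428/10⌋ = 8 → I.
Square (2°×1°, digits 0–9): lon ⌊2.23479/2⌋ = 1; lat ⌊9.63428/1⌋ = 9.
Subsquare (5′×2.5′, letters a–x): lon ⌊0.23479/0.0833333⌋ = 2 → c; lat ⌊0.63428/0.0416667⌋ = 15 → p.
Extended square (30″×15″, digits 0–9): lon ⌊0.06813/0.00833333⌋ = 8; lat ⌊0.00928/0.00416667⌋ = 2.

HI19cp82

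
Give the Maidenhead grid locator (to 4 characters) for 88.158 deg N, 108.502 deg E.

OR48

Add 180° to longitude and 90° to latitude: 288.50, 178.16.
Field (20°×10°, letters A–R): lon ⌊288.50/20⌋ = 14 → O; lat ⌊178.16/10⌋ = 17 → R.
Square (2°×1°, digits 0–9): lon ⌊8.50/2⌋ = 4; lat ⌊8.16/1⌋ = 8.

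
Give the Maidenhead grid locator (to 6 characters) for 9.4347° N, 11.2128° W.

Shift to the Maidenhead origin (180°W, 90°S): lon 168.7872, lat 99.4347.
Field: 168.7872/20 → 8 → I, 99.4347/10 → 9 → J; chars IJ.
Square: 8.7872/2 → 4, 9.4347/1 → 9; chars 49.
Subsquare: 0.7872/0.0833333 → 9 → j, 0.4347/0.0416667 → 10 → k; chars jk.

IJ49jk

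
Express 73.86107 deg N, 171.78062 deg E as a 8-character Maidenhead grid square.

Shift to the Maidenhead origin (180°W, 90°S): lon 351.78062, lat 163.86107.
Field: 351.78062/20 → 17 → R, 163.86107/10 → 16 → Q; chars RQ.
Square: 11.78062/2 → 5, 3.86107/1 → 3; chars 53.
Subsquare: 1.78062/0.0833333 → 21 → v, 0.86107/0.0416667 → 20 → u; chars vu.
Extended square: 0.03062/0.00833333 → 3, 0.02774/0.00416667 → 6; chars 36.

RQ53vu36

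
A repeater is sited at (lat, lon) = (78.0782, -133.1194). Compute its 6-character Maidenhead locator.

CQ38kb

Offset from 180°W / 90°S: lon 46.8806°, lat 168.0782°.
Field (20°×10°, letters A–R): 46.8806/20 → 2 → C, 168.0782/10 → 16 → Q; chars CQ.
Square (2°×1°, digits 0–9): 6.8806/2 → 3, 8.0782/1 → 8; chars 38.
Subsquare (5′×2.5′, letters a–x): 0.8806/0.0833333 → 10 → k, 0.0782/0.0416667 → 1 → b; chars kb.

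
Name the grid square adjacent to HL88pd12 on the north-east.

Longitude extended square 1; +1 → 2.
Latitude extended square 2; +1 → 3.

HL88pd23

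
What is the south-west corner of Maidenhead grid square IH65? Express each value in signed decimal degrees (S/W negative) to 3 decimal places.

-15.000, -8.000

Field I=8, H=7: +8·20° lon, +7·10° lat → SW at lon -20°, lat -20°.
Square 6, 5: +6·2° lon, +5·1° lat → SW at lon -8°, lat -15°.
latitude -15.000, longitude -8.000.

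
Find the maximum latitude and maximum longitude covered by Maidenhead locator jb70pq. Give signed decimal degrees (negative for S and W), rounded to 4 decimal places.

-79.2917, 15.3333

Field J=9, B=1: +9·20° lon, +1·10° lat → SW at lon 0°, lat -80°.
Square 7, 0: +7·2° lon, +0·1° lat → SW at lon 14°, lat -80°.
Subsquare p=15, q=16: +15·0.0833333° lon, +16·0.0416667° lat → SW at lon 15.25°, lat -79.3333°.
Cell spans 0.0833333° lon × 0.0416667° lat. NE corner is SW corner plus one full cell.
latitude -79.2917, longitude 15.3333.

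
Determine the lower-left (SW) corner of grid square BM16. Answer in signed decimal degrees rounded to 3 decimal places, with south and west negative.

36.000, -158.000

Field B=1, M=12: +1·20° lon, +12·10° lat → SW at lon -160°, lat 30°.
Square 1, 6: +1·2° lon, +6·1° lat → SW at lon -158°, lat 36°.
latitude 36.000, longitude -158.000.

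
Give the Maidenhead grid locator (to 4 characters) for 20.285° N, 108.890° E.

OL40

Shift to the Maidenhead origin (180°W, 90°S): lon 288.89, lat 110.28.
Field: 288.89/20 → 14 → O, 110.28/10 → 11 → L; chars OL.
Square: 8.89/2 → 4, 0.28/1 → 0; chars 40.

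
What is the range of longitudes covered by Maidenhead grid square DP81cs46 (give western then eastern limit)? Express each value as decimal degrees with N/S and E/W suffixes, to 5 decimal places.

103.80000° W, 103.79167° W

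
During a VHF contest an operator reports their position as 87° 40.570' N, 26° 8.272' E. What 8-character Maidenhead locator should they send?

Add 180° to longitude and 90° to latitude: 206.13787, 177.67617.
Field (20°×10°, letters A–R): 206.13787/20 → 10 → K, 177.67617/10 → 17 → R; chars KR.
Square (2°×1°, digits 0–9): 6.13787/2 → 3, 7.67617/1 → 7; chars 37.
Subsquare (5′×2.5′, letters a–x): 0.13787/0.0833333 → 1 → b, 0.67617/0.0416667 → 16 → q; chars bq.
Extended square (30″×15″, digits 0–9): 0.05453/0.00833333 → 6, 0.00950/0.00416667 → 2; chars 62.

KR37bq62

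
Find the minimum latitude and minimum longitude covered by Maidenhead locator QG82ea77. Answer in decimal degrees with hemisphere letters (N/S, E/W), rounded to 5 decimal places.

27.97083° S, 156.39167° E

Field Q=16, G=6: +16·20° lon, +6·10° lat → SW at lon 140°, lat -30°.
Square 8, 2: +8·2° lon, +2·1° lat → SW at lon 156°, lat -28°.
Subsquare e=4, a=0: +4·0.0833333° lon, +0·0.0416667° lat → SW at lon 156.333°, lat -28°.
Extended square 7, 7: +7·0.00833333° lon, +7·0.00416667° lat → SW at lon 156.392°, lat -27.9708°.
latitude 27.97083° S, longitude 156.39167° E.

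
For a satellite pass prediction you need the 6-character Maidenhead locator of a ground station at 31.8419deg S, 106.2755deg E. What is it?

OF38dd

Add 180° to longitude and 90° to latitude: 286.2755, 58.1581.
Field (20°×10°, letters A–R): lon ⌊286.2755/20⌋ = 14 → O; lat ⌊58.1581/10⌋ = 5 → F.
Square (2°×1°, digits 0–9): lon ⌊6.2755/2⌋ = 3; lat ⌊8.1581/1⌋ = 8.
Subsquare (5′×2.5′, letters a–x): lon ⌊0.2755/0.0833333⌋ = 3 → d; lat ⌊0.1581/0.0416667⌋ = 3 → d.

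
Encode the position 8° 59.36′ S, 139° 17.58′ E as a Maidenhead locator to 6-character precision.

PI91pa

Shift to the Maidenhead origin (180°W, 90°S): lon 319.2930, lat 81.0107.
Field: lon ⌊319.2930/20⌋ = 15 → P; lat ⌊81.0107/10⌋ = 8 → I.
Square: lon ⌊19.2930/2⌋ = 9; lat ⌊1.0107/1⌋ = 1.
Subsquare: lon ⌊1.2930/0.0833333⌋ = 15 → p; lat ⌊0.0107/0.0416667⌋ = 0 → a.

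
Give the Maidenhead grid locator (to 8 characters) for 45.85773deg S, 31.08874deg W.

HE44kd94

Shift to the Maidenhead origin (180°W, 90°S): lon 148.91126, lat 44.14227.
Field: lon ⌊148.91126/20⌋ = 7 → H; lat ⌊44.14227/10⌋ = 4 → E.
Square: lon ⌊8.91126/2⌋ = 4; lat ⌊4.14227/1⌋ = 4.
Subsquare: lon ⌊0.91126/0.0833333⌋ = 10 → k; lat ⌊0.14227/0.0416667⌋ = 3 → d.
Extended square: lon ⌊0.07793/0.00833333⌋ = 9; lat ⌊0.01727/0.00416667⌋ = 4.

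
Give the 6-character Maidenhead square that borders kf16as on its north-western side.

Longitude subsquare a = 0; −1 → -1, wraps to 23 = x, carry into square.
Longitude square 1; −1 → 0.
Latitude subsquare s = 18; +1 → 19 = t.

KF06xt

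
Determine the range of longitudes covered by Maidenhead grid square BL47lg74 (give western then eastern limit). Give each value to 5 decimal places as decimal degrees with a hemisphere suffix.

151.02500° W, 151.01667° W

Field B=1, L=11: +1·20° lon, +11·10° lat → SW at lon -160°, lat 20°.
Square 4, 7: +4·2° lon, +7·1° lat → SW at lon -152°, lat 27°.
Subsquare l=11, g=6: +11·0.0833333° lon, +6·0.0416667° lat → SW at lon -151.083°, lat 27.25°.
Extended square 7, 4: +7·0.00833333° lon, +4·0.00416667° lat → SW at lon -151.025°, lat 27.2667°.
Cell spans 0.00833333° lon × 0.00416667° lat.
west 151.02500° W, east 151.01667° W.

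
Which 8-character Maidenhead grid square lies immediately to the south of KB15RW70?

KB15rv79

Latitude extended square 0; −1 → -1, wraps to 9, carry into subsquare.
Latitude subsquare w = 22; −1 → 21 = v.
The longitude characters are unchanged.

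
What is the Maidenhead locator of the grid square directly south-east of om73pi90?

OM73qh09

Longitude extended square 9; +1 → 10, wraps to 0, carry into subsquare.
Longitude subsquare p = 15; +1 → 16 = q.
Latitude extended square 0; −1 → -1, wraps to 9, carry into subsquare.
Latitude subsquare i = 8; −1 → 7 = h.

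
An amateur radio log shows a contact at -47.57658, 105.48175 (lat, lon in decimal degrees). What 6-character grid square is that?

Shift to the Maidenhead origin (180°W, 90°S): lon 285.4818, lat 42.4234.
Field (20°×10°, letters A–R): 285.4818/20 → 14 → O, 42.4234/10 → 4 → E; chars OE.
Square (2°×1°, digits 0–9): 5.4818/2 → 2, 2.4234/1 → 2; chars 22.
Subsquare (5′×2.5′, letters a–x): 1.4818/0.0833333 → 17 → r, 0.4234/0.0416667 → 10 → k; chars rk.

OE22rk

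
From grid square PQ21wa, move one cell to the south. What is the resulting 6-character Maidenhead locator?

PQ20wx

Latitude subsquare a = 0; −1 → -1, wraps to 23 = x, carry into square.
Latitude square 1; −1 → 0.
The longitude characters are unchanged.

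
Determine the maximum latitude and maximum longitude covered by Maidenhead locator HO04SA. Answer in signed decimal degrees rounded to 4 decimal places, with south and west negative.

54.0417, -38.4167

Field H=7, O=14: +7·20° lon, +14·10° lat → SW at lon -40°, lat 50°.
Square 0, 4: +0·2° lon, +4·1° lat → SW at lon -40°, lat 54°.
Subsquare s=18, a=0: +18·0.0833333° lon, +0·0.0416667° lat → SW at lon -38.5°, lat 54°.
Cell spans 0.0833333° lon × 0.0416667° lat. NE corner is SW corner plus one full cell.
latitude 54.0417, longitude -38.4167.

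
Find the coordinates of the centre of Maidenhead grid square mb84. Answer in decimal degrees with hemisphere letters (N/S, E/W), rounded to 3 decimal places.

Field M=12, B=1: +12·20° lon, +1·10° lat → SW at lon 60°, lat -80°.
Square 8, 4: +8·2° lon, +4·1° lat → SW at lon 76°, lat -76°.
Cell spans 2° lon × 1° lat. Centre is SW corner plus half of each.
latitude 75.500° S, longitude 77.000° E.

75.500° S, 77.000° E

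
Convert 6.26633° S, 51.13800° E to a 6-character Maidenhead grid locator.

LI53nr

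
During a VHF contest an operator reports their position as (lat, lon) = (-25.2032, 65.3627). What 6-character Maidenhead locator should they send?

Shift to the Maidenhead origin (180°W, 90°S): lon 245.3627, lat 64.7968.
Field: lon ⌊245.3627/20⌋ = 12 → M; lat ⌊64.7968/10⌋ = 6 → G.
Square: lon ⌊5.3627/2⌋ = 2; lat ⌊4.7968/1⌋ = 4.
Subsquare: lon ⌊1.3627/0.0833333⌋ = 16 → q; lat ⌊0.7968/0.0416667⌋ = 19 → t.

MG24qt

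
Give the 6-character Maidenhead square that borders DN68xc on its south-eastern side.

DN78ab

Longitude subsquare x = 23; +1 → 24, wraps to 0 = a, carry into square.
Longitude square 6; +1 → 7.
Latitude subsquare c = 2; −1 → 1 = b.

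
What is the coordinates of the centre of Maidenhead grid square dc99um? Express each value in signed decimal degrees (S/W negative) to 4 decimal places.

Field D=3, C=2: +3·20° lon, +2·10° lat → SW at lon -120°, lat -70°.
Square 9, 9: +9·2° lon, +9·1° lat → SW at lon -102°, lat -61°.
Subsquare u=20, m=12: +20·0.0833333° lon, +12·0.0416667° lat → SW at lon -100.333°, lat -60.5°.
Cell spans 0.0833333° lon × 0.0416667° lat. Centre is SW corner plus half of each.
latitude -60.4792, longitude -100.2917.

-60.4792, -100.2917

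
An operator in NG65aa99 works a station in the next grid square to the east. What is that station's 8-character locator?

NG65ba09

Longitude extended square 9; +1 → 10, wraps to 0, carry into subsquare.
Longitude subsquare a = 0; +1 → 1 = b.
The latitude characters are unchanged.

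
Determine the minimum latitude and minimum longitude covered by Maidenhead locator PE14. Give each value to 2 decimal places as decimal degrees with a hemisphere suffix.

46.00° S, 122.00° E

Field P=15, E=4: +15·20° lon, +4·10° lat → SW at lon 120°, lat -50°.
Square 1, 4: +1·2° lon, +4·1° lat → SW at lon 122°, lat -46°.
latitude 46.00° S, longitude 122.00° E.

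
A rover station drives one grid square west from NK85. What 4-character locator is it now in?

Longitude square 8; −1 → 7.
The latitude characters are unchanged.

NK75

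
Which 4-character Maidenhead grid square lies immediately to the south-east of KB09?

KB18

Longitude square 0; +1 → 1.
Latitude square 9; −1 → 8.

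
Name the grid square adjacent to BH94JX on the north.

BH95ja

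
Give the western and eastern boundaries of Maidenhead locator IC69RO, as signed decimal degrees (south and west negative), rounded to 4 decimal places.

Field I=8, C=2: +8·20° lon, +2·10° lat → SW at lon -20°, lat -70°.
Square 6, 9: +6·2° lon, +9·1° lat → SW at lon -8°, lat -61°.
Subsquare r=17, o=14: +17·0.0833333° lon, +14·0.0416667° lat → SW at lon -6.58333°, lat -60.4167°.
Cell spans 0.0833333° lon × 0.0416667° lat.
west -6.5833, east -6.5000.

-6.5833, -6.5000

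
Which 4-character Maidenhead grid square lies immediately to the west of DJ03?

Longitude square 0; −1 → -1, wraps to 9, carry into field.
Longitude field D = 3; −1 → 2 = C.
The latitude characters are unchanged.

CJ93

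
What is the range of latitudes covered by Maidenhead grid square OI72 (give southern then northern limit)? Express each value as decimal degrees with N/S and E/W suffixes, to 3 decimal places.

8.000° S, 7.000° S

Field O=14, I=8: +14·20° lon, +8·10° lat → SW at lon 100°, lat -10°.
Square 7, 2: +7·2° lon, +2·1° lat → SW at lon 114°, lat -8°.
Cell spans 2° lon × 1° lat.
south 8.000° S, north 7.000° S.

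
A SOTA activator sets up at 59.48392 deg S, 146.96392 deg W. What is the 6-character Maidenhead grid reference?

Add 180° to longitude and 90° to latitude: 33.0361, 30.5161.
Field (20°×10°, letters A–R): lon ⌊33.0361/20⌋ = 1 → B; lat ⌊30.5161/10⌋ = 3 → D.
Square (2°×1°, digits 0–9): lon ⌊13.0361/2⌋ = 6; lat ⌊0.5161/1⌋ = 0.
Subsquare (5′×2.5′, letters a–x): lon ⌊1.0361/0.0833333⌋ = 12 → m; lat ⌊0.5161/0.0416667⌋ = 12 → m.

BD60mm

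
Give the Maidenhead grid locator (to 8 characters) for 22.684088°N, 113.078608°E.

Offset from 180°W / 90°S: lon 293.07861°, lat 112.68409°.
Field: lon ⌊293.07861/20⌋ = 14 → O; lat ⌊112.68409/10⌋ = 11 → L.
Square: lon ⌊13.07861/2⌋ = 6; lat ⌊2.68409/1⌋ = 2.
Subsquare: lon ⌊1.07861/0.0833333⌋ = 12 → m; lat ⌊0.68409/0.0416667⌋ = 16 → q.
Extended square: lon ⌊0.07861/0.00833333⌋ = 9; lat ⌊0.01742/0.00416667⌋ = 4.

OL62mq94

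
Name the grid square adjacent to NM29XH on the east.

NM39ah

Longitude subsquare x = 23; +1 → 24, wraps to 0 = a, carry into square.
Longitude square 2; +1 → 3.
The latitude characters are unchanged.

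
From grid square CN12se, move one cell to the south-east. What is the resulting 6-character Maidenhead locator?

CN12td

Longitude subsquare s = 18; +1 → 19 = t.
Latitude subsquare e = 4; −1 → 3 = d.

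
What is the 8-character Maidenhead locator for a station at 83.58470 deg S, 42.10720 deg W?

Add 180° to longitude and 90° to latitude: 137.89280, 6.41530.
Field: lon ⌊137.89280/20⌋ = 6 → G; lat ⌊6.41530/10⌋ = 0 → A.
Square: lon ⌊17.89280/2⌋ = 8; lat ⌊6.41530/1⌋ = 6.
Subsquare: lon ⌊1.89280/0.0833333⌋ = 22 → w; lat ⌊0.41530/0.0416667⌋ = 9 → j.
Extended square: lon ⌊0.05947/0.00833333⌋ = 7; lat ⌊0.04030/0.00416667⌋ = 9.

GA86wj79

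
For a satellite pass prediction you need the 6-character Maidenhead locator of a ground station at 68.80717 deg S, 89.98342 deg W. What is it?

EC51ae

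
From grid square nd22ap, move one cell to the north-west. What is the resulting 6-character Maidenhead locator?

ND12xq

Longitude subsquare a = 0; −1 → -1, wraps to 23 = x, carry into square.
Longitude square 2; −1 → 1.
Latitude subsquare p = 15; +1 → 16 = q.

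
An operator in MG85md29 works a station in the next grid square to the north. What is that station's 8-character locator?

MG85me20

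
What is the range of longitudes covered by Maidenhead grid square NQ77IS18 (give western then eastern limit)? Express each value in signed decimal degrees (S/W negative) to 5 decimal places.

Field N=13, Q=16: +13·20° lon, +16·10° lat → SW at lon 80°, lat 70°.
Square 7, 7: +7·2° lon, +7·1° lat → SW at lon 94°, lat 77°.
Subsquare i=8, s=18: +8·0.0833333° lon, +18·0.0416667° lat → SW at lon 94.6667°, lat 77.75°.
Extended square 1, 8: +1·0.00833333° lon, +8·0.00416667° lat → SW at lon 94.675°, lat 77.7833°.
Cell spans 0.00833333° lon × 0.00416667° lat.
west 94.67500, east 94.68333.

94.67500, 94.68333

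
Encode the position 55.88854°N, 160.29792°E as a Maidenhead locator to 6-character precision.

Offset from 180°W / 90°S: lon 340.2979°, lat 145.8885°.
Field: 340.2979/20 → 17 → R, 145.8885/10 → 14 → O; chars RO.
Square: 0.2979/2 → 0, 5.8885/1 → 5; chars 05.
Subsquare: 0.2979/0.0833333 → 3 → d, 0.8885/0.0416667 → 21 → v; chars dv.

RO05dv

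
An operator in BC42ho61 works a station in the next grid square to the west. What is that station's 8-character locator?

BC42ho51

Longitude extended square 6; −1 → 5.
The latitude characters are unchanged.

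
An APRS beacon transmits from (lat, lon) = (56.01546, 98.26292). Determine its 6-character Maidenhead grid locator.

NO96da

Add 180° to longitude and 90° to latitude: 278.2629, 146.0155.
Field: lon ⌊278.2629/20⌋ = 13 → N; lat ⌊146.0155/10⌋ = 14 → O.
Square: lon ⌊18.2629/2⌋ = 9; lat ⌊6.0155/1⌋ = 6.
Subsquare: lon ⌊0.2629/0.0833333⌋ = 3 → d; lat ⌊0.0155/0.0416667⌋ = 0 → a.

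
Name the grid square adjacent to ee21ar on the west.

Longitude subsquare a = 0; −1 → -1, wraps to 23 = x, carry into square.
Longitude square 2; −1 → 1.
The latitude characters are unchanged.

EE11xr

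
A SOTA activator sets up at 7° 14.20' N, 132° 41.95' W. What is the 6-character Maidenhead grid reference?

Add 180° to longitude and 90° to latitude: 47.3008, 97.2367.
Field: 47.3008/20 → 2 → C, 97.2367/10 → 9 → J; chars CJ.
Square: 7.3008/2 → 3, 7.2367/1 → 7; chars 37.
Subsquare: 1.3008/0.0833333 → 15 → p, 0.2367/0.0416667 → 5 → f; chars pf.

CJ37pf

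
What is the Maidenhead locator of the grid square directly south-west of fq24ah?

Longitude subsquare a = 0; −1 → -1, wraps to 23 = x, carry into square.
Longitude square 2; −1 → 1.
Latitude subsquare h = 7; −1 → 6 = g.

FQ14xg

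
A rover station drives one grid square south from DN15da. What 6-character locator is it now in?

DN14dx

Latitude subsquare a = 0; −1 → -1, wraps to 23 = x, carry into square.
Latitude square 5; −1 → 4.
The longitude characters are unchanged.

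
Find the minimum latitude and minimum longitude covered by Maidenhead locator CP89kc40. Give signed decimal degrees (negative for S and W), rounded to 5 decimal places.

69.08333, -123.13333

Field C=2, P=15: +2·20° lon, +15·10° lat → SW at lon -140°, lat 60°.
Square 8, 9: +8·2° lon, +9·1° lat → SW at lon -124°, lat 69°.
Subsquare k=10, c=2: +10·0.0833333° lon, +2·0.0416667° lat → SW at lon -123.167°, lat 69.0833°.
Extended square 4, 0: +4·0.00833333° lon, +0·0.00416667° lat → SW at lon -123.133°, lat 69.0833°.
latitude 69.08333, longitude -123.13333.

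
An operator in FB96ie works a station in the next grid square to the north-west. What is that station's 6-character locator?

FB96hf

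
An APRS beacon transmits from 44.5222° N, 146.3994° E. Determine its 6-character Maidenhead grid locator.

Shift to the Maidenhead origin (180°W, 90°S): lon 326.3994, lat 134.5222.
Field: lon ⌊326.3994/20⌋ = 16 → Q; lat ⌊134.5222/10⌋ = 13 → N.
Square: lon ⌊6.3994/2⌋ = 3; lat ⌊4.5222/1⌋ = 4.
Subsquare: lon ⌊0.3994/0.0833333⌋ = 4 → e; lat ⌊0.5222/0.0416667⌋ = 12 → m.

QN34em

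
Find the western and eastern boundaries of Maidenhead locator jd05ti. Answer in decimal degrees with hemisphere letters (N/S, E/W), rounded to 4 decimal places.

1.5833° E, 1.6667° E

Field J=9, D=3: +9·20° lon, +3·10° lat → SW at lon 0°, lat -60°.
Square 0, 5: +0·2° lon, +5·1° lat → SW at lon 0°, lat -55°.
Subsquare t=19, i=8: +19·0.0833333° lon, +8·0.0416667° lat → SW at lon 1.58333°, lat -54.6667°.
Cell spans 0.0833333° lon × 0.0416667° lat.
west 1.5833° E, east 1.6667° E.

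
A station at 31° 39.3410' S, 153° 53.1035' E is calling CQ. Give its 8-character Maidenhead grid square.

Offset from 180°W / 90°S: lon 333.88506°, lat 58.34432°.
Field (20°×10°, letters A–R): lon ⌊333.88506/20⌋ = 16 → Q; lat ⌊58.34432/10⌋ = 5 → F.
Square (2°×1°, digits 0–9): lon ⌊13.88506/2⌋ = 6; lat ⌊8.34432/1⌋ = 8.
Subsquare (5′×2.5′, letters a–x): lon ⌊1.88506/0.0833333⌋ = 22 → w; lat ⌊0.34432/0.0416667⌋ = 8 → i.
Extended square (30″×15″, digits 0–9): lon ⌊0.05173/0.00833333⌋ = 6; lat ⌊0.01098/0.00416667⌋ = 2.

QF68wi62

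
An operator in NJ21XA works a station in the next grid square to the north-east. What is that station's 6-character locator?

NJ31ab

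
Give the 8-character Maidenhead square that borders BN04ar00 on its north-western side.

Longitude extended square 0; −1 → -1, wraps to 9, carry into subsquare.
Longitude subsquare a = 0; −1 → -1, wraps to 23 = x, carry into square.
Longitude square 0; −1 → -1, wraps to 9, carry into field.
Longitude field B = 1; −1 → 0 = A.
Latitude extended square 0; +1 → 1.

AN94xr91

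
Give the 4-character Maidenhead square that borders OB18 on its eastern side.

OB28

Longitude square 1; +1 → 2.
The latitude characters are unchanged.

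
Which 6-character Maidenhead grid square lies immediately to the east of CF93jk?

CF93kk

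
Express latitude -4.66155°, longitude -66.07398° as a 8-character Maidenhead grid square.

FI65xi11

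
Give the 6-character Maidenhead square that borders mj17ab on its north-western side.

Longitude subsquare a = 0; −1 → -1, wraps to 23 = x, carry into square.
Longitude square 1; −1 → 0.
Latitude subsquare b = 1; +1 → 2 = c.

MJ07xc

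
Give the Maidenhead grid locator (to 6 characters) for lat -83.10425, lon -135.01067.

CA26lv

Shift to the Maidenhead origin (180°W, 90°S): lon 44.9893, lat 6.8958.
Field (20°×10°, letters A–R): 44.9893/20 → 2 → C, 6.8958/10 → 0 → A; chars CA.
Square (2°×1°, digits 0–9): 4.9893/2 → 2, 6.8958/1 → 6; chars 26.
Subsquare (5′×2.5′, letters a–x): 0.9893/0.0833333 → 11 → l, 0.8958/0.0416667 → 21 → v; chars lv.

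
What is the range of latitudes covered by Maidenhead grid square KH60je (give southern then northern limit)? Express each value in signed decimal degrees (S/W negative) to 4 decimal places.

-19.8333, -19.7917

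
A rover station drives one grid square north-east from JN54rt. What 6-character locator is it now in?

Longitude subsquare r = 17; +1 → 18 = s.
Latitude subsquare t = 19; +1 → 20 = u.

JN54su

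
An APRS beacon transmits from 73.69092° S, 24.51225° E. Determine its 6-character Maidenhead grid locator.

KB26gh

Shift to the Maidenhead origin (180°W, 90°S): lon 204.5122, lat 16.3091.
Field: lon ⌊204.5122/20⌋ = 10 → K; lat ⌊16.3091/10⌋ = 1 → B.
Square: lon ⌊4.5122/2⌋ = 2; lat ⌊6.3091/1⌋ = 6.
Subsquare: lon ⌊0.5122/0.0833333⌋ = 6 → g; lat ⌊0.3091/0.0416667⌋ = 7 → h.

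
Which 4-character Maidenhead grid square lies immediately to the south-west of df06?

Longitude square 0; −1 → -1, wraps to 9, carry into field.
Longitude field D = 3; −1 → 2 = C.
Latitude square 6; −1 → 5.

CF95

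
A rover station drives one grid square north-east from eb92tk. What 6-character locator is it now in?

EB92ul

Longitude subsquare t = 19; +1 → 20 = u.
Latitude subsquare k = 10; +1 → 11 = l.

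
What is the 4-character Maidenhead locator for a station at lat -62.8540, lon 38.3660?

Offset from 180°W / 90°S: lon 218.37°, lat 27.15°.
Field (20°×10°, letters A–R): lon ⌊218.37/20⌋ = 10 → K; lat ⌊27.15/10⌋ = 2 → C.
Square (2°×1°, digits 0–9): lon ⌊18.37/2⌋ = 9; lat ⌊7.15/1⌋ = 7.

KC97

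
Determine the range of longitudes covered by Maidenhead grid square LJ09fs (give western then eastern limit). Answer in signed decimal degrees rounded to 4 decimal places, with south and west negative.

40.4167, 40.5000

Field L=11, J=9: +11·20° lon, +9·10° lat → SW at lon 40°, lat 0°.
Square 0, 9: +0·2° lon, +9·1° lat → SW at lon 40°, lat 9°.
Subsquare f=5, s=18: +5·0.0833333° lon, +18·0.0416667° lat → SW at lon 40.4167°, lat 9.75°.
Cell spans 0.0833333° lon × 0.0416667° lat.
west 40.4167, east 40.5000.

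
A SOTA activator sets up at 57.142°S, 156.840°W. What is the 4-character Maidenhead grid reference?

BD12

Offset from 180°W / 90°S: lon 23.16°, lat 32.86°.
Field: lon ⌊23.16/20⌋ = 1 → B; lat ⌊32.86/10⌋ = 3 → D.
Square: lon ⌊3.16/2⌋ = 1; lat ⌊2.86/1⌋ = 2.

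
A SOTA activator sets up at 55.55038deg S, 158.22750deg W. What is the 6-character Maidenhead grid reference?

BD04vk

Shift to the Maidenhead origin (180°W, 90°S): lon 21.7725, lat 34.4496.
Field: lon ⌊21.7725/20⌋ = 1 → B; lat ⌊34.4496/10⌋ = 3 → D.
Square: lon ⌊1.7725/2⌋ = 0; lat ⌊4.4496/1⌋ = 4.
Subsquare: lon ⌊1.7725/0.0833333⌋ = 21 → v; lat ⌊0.4496/0.0416667⌋ = 10 → k.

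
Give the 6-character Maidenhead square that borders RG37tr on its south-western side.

Longitude subsquare t = 19; −1 → 18 = s.
Latitude subsquare r = 17; −1 → 16 = q.

RG37sq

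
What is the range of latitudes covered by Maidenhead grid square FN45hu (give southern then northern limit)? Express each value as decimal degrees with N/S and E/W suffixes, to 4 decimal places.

Field F=5, N=13: +5·20° lon, +13·10° lat → SW at lon -80°, lat 40°.
Square 4, 5: +4·2° lon, +5·1° lat → SW at lon -72°, lat 45°.
Subsquare h=7, u=20: +7·0.0833333° lon, +20·0.0416667° lat → SW at lon -71.4167°, lat 45.8333°.
Cell spans 0.0833333° lon × 0.0416667° lat.
south 45.8333° N, north 45.8750° N.

45.8333° N, 45.8750° N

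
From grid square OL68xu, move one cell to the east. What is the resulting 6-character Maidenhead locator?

OL78au

Longitude subsquare x = 23; +1 → 24, wraps to 0 = a, carry into square.
Longitude square 6; +1 → 7.
The latitude characters are unchanged.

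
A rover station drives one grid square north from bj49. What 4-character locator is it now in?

BK40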